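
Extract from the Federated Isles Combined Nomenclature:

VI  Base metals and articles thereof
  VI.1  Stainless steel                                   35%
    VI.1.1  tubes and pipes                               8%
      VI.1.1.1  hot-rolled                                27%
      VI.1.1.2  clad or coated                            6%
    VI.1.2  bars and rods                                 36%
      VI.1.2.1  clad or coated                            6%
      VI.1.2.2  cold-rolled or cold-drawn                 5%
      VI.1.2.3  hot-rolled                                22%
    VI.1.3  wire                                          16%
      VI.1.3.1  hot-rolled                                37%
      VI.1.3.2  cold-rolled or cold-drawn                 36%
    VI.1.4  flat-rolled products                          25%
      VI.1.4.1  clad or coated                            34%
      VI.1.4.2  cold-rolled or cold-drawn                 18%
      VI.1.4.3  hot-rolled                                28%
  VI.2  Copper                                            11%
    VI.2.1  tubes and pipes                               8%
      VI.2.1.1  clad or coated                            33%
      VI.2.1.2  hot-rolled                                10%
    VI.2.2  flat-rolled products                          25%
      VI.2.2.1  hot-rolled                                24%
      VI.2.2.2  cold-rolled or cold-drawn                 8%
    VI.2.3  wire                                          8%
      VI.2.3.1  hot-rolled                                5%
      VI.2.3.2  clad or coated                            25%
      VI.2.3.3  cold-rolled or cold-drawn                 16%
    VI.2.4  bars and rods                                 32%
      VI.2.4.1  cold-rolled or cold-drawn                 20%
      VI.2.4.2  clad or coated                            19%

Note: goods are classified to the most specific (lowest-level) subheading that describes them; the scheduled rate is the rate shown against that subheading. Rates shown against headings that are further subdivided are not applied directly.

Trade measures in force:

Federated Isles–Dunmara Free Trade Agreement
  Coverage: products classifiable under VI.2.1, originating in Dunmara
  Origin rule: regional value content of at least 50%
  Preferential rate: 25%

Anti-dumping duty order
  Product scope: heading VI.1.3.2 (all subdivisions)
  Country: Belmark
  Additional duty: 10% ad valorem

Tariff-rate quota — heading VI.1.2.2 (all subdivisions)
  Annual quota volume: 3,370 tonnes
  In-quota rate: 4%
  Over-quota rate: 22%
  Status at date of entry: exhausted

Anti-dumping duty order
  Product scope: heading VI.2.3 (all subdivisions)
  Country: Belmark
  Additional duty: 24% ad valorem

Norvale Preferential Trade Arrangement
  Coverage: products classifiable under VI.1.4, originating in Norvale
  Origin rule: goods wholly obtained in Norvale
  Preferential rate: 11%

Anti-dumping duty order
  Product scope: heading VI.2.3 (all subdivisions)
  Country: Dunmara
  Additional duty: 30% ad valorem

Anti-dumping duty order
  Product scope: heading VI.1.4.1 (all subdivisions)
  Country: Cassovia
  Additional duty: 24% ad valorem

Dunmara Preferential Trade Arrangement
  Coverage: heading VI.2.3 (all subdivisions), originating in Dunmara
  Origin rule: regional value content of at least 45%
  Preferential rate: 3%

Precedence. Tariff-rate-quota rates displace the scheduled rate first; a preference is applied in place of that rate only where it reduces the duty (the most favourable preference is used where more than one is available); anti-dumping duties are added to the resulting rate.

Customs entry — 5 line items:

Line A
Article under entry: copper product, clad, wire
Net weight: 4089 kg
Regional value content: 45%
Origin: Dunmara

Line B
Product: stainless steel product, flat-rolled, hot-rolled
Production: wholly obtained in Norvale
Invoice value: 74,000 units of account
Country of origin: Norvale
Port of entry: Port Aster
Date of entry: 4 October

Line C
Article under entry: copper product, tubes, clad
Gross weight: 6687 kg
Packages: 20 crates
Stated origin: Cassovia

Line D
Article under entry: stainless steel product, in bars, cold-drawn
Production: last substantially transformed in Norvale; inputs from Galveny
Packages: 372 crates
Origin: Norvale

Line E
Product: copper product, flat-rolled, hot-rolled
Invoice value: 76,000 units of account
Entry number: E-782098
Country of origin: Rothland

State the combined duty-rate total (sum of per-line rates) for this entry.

123%

Line A: copper → VI.2; wire → VI.2.3; clad → VI.2.3.2. Scheduled 25%. Dunmara agreement on VI.2.1: VI.2.3.2 not covered; Dunmara agreement on VI.2.3: RVC ≥ 45% → 3% available; preferential 3%; anti-dumping (Dunmara, VI.2.3): +30%; total 3% + 30% = 33%. → 33%.
Line B: stainless steel → VI.1; flat-rolled → VI.1.4; hot-rolled → VI.1.4.3. Scheduled 28%. Norvale agreement on VI.1.4: wholly obtained → 11% available; preferential 11%. → 11%.
Line C: copper → VI.2; tubes → VI.2.1; clad → VI.2.1.1. Scheduled 33%. No special measure applies. → 33%.
Line D: stainless steel → VI.1; in bars → VI.1.2; cold-drawn → VI.1.2.2. Scheduled 5%. quota on VI.1.2.2 exhausted → over-quota 22%; Norvale agreement on VI.1.4: VI.1.2.2 not covered. → 22%.
Line E: copper → VI.2; flat-rolled → VI.2.2; hot-rolled → VI.2.2.1. Scheduled 24%. No special measure applies. → 24%.
Sum: 33% + 11% + 33% + 22% + 24% = 123%.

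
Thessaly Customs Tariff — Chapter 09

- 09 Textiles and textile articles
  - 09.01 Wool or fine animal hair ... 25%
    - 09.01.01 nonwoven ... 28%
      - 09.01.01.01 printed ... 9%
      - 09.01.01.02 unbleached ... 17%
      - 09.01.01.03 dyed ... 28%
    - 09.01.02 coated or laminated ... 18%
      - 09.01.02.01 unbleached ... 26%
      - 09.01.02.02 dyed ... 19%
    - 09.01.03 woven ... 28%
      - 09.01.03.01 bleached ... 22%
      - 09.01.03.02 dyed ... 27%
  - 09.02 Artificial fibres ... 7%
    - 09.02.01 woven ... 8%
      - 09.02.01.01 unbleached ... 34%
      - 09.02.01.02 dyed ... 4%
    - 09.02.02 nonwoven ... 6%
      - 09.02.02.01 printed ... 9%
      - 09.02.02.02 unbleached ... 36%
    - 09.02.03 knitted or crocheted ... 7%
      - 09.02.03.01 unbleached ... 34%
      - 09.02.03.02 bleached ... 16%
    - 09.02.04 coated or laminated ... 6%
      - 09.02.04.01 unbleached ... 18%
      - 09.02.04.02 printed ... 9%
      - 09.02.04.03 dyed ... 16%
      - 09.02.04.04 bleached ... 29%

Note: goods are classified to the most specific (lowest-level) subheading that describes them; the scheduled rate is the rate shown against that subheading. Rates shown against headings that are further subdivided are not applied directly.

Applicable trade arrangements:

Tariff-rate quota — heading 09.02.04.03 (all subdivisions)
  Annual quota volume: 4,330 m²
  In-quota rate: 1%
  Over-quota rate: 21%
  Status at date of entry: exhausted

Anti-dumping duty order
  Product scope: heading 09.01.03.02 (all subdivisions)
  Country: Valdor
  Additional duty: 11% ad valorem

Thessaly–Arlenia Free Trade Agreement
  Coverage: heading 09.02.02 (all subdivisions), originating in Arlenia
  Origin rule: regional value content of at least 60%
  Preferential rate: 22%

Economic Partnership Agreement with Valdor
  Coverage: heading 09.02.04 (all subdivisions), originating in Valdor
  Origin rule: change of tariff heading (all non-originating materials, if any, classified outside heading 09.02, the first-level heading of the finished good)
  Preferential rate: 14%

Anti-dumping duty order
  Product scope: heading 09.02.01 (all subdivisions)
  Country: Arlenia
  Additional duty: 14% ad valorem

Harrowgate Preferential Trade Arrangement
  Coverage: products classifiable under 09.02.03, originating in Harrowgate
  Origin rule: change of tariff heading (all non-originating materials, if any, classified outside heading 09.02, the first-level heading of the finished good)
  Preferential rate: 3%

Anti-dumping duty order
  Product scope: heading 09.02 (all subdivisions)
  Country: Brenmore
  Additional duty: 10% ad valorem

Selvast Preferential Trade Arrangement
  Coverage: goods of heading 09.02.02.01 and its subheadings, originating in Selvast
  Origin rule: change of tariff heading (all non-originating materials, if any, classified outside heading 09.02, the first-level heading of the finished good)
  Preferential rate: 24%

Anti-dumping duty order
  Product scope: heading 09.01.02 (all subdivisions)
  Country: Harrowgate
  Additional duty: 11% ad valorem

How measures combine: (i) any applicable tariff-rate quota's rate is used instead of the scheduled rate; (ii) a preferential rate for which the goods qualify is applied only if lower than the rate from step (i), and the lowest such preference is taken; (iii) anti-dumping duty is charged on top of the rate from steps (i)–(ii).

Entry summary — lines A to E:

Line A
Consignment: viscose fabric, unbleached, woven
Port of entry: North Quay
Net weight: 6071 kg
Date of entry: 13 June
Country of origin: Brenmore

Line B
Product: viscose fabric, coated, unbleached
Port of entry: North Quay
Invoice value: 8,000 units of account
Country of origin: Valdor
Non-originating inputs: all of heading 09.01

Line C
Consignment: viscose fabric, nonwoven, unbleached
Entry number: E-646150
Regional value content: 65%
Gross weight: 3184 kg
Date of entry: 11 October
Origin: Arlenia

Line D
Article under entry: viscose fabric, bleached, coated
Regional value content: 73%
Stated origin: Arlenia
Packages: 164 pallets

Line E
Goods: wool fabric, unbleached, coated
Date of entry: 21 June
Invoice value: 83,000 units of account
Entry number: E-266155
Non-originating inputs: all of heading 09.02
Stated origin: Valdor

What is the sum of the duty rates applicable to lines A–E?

Line A: viscose → 09.02; woven → 09.02.01; unbleached → 09.02.01.01. Scheduled 34%. anti-dumping (Brenmore, 09.02): +10%; total 34% + 10% = 44%. → 44%.
Line B: viscose → 09.02; coated → 09.02.04; unbleached → 09.02.04.01. Scheduled 18%. Valdor agreement on 09.02.04: CTH met → 14% available; preferential 14%. → 14%.
Line C: viscose → 09.02; nonwoven → 09.02.02; unbleached → 09.02.02.02. Scheduled 36%. Arlenia agreement on 09.02.02: RVC ≥ 60% → 22% available; preferential 22%. → 22%.
Line D: viscose → 09.02; coated → 09.02.04; bleached → 09.02.04.04. Scheduled 29%. Arlenia agreement on 09.02.02: 09.02.04.04 not covered. → 29%.
Line E: wool → 09.01; coated → 09.01.02; unbleached → 09.01.02.01. Scheduled 26%. Valdor agreement on 09.02.04: 09.01.02.01 not covered. → 26%.
Sum: 44% + 14% + 22% + 29% + 26% = 135%.

135%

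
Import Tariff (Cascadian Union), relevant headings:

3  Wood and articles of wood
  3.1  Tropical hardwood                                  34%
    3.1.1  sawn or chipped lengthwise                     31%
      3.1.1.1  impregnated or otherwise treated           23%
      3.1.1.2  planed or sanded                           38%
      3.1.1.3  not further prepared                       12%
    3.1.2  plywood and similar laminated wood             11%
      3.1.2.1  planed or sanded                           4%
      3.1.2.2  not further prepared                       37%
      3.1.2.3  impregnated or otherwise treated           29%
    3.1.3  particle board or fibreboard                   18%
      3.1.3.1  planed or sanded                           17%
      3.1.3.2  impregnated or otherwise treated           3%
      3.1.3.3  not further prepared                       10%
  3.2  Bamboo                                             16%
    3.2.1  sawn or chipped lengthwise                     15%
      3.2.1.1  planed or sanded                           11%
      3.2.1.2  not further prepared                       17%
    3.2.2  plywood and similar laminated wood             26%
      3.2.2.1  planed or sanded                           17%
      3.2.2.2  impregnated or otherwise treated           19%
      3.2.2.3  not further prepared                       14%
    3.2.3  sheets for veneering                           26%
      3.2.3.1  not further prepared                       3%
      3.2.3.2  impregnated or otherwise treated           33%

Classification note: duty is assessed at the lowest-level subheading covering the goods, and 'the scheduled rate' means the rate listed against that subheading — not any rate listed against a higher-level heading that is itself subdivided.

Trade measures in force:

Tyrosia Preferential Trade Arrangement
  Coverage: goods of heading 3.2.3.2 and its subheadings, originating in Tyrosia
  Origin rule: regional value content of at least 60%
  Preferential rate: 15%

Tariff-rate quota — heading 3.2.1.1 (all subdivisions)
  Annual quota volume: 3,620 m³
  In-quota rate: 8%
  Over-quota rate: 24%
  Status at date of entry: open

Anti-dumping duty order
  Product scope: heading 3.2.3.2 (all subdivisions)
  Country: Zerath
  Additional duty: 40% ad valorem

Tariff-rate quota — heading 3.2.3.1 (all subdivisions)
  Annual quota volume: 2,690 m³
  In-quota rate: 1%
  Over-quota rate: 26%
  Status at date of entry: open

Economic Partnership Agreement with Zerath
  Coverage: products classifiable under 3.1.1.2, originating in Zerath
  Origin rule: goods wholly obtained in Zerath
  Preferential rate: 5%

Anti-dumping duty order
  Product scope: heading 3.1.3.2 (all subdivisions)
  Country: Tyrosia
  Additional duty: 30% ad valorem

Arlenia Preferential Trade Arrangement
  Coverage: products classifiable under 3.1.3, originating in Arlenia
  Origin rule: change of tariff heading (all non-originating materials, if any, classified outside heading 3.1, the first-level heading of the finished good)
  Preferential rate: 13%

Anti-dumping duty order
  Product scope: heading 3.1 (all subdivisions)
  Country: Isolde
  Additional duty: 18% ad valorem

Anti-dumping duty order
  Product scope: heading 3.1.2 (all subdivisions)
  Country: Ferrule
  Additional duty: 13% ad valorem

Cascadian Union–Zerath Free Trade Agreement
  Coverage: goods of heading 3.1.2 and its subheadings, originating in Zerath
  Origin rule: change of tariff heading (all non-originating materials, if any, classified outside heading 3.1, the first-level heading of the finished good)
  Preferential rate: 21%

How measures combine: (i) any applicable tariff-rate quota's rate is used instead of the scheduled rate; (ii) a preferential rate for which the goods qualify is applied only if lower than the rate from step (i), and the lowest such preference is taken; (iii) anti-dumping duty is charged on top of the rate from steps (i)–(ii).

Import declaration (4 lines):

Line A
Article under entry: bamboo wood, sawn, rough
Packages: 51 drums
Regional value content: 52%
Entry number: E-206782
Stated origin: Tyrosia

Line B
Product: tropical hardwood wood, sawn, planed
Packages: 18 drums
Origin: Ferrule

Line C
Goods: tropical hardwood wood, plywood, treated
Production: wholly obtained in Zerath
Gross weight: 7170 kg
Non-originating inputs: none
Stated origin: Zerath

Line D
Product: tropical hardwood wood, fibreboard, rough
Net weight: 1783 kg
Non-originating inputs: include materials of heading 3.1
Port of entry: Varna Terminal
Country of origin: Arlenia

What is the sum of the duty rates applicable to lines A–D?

Line A: bamboo → 3.2; sawn → 3.2.1; rough → 3.2.1.2. Scheduled 17%. Tyrosia agreement on 3.2.3.2: 3.2.1.2 not covered. → 17%.
Line B: tropical hardwood → 3.1; sawn → 3.1.1; planed → 3.1.1.2. Scheduled 38%. No special measure applies. → 38%.
Line C: tropical hardwood → 3.1; plywood → 3.1.2; treated → 3.1.2.3. Scheduled 29%. Zerath agreement on 3.1.1.2: 3.1.2.3 not covered; Zerath agreement on 3.1.2: CTH met → 21% available; preferential 21%. → 21%.
Line D: tropical hardwood → 3.1; fibreboard → 3.1.3; rough → 3.1.3.3. Scheduled 10%. Arlenia agreement on 3.1.3: CTH not met. → 10%.
Sum: 17% + 38% + 21% + 10% = 86%.

86%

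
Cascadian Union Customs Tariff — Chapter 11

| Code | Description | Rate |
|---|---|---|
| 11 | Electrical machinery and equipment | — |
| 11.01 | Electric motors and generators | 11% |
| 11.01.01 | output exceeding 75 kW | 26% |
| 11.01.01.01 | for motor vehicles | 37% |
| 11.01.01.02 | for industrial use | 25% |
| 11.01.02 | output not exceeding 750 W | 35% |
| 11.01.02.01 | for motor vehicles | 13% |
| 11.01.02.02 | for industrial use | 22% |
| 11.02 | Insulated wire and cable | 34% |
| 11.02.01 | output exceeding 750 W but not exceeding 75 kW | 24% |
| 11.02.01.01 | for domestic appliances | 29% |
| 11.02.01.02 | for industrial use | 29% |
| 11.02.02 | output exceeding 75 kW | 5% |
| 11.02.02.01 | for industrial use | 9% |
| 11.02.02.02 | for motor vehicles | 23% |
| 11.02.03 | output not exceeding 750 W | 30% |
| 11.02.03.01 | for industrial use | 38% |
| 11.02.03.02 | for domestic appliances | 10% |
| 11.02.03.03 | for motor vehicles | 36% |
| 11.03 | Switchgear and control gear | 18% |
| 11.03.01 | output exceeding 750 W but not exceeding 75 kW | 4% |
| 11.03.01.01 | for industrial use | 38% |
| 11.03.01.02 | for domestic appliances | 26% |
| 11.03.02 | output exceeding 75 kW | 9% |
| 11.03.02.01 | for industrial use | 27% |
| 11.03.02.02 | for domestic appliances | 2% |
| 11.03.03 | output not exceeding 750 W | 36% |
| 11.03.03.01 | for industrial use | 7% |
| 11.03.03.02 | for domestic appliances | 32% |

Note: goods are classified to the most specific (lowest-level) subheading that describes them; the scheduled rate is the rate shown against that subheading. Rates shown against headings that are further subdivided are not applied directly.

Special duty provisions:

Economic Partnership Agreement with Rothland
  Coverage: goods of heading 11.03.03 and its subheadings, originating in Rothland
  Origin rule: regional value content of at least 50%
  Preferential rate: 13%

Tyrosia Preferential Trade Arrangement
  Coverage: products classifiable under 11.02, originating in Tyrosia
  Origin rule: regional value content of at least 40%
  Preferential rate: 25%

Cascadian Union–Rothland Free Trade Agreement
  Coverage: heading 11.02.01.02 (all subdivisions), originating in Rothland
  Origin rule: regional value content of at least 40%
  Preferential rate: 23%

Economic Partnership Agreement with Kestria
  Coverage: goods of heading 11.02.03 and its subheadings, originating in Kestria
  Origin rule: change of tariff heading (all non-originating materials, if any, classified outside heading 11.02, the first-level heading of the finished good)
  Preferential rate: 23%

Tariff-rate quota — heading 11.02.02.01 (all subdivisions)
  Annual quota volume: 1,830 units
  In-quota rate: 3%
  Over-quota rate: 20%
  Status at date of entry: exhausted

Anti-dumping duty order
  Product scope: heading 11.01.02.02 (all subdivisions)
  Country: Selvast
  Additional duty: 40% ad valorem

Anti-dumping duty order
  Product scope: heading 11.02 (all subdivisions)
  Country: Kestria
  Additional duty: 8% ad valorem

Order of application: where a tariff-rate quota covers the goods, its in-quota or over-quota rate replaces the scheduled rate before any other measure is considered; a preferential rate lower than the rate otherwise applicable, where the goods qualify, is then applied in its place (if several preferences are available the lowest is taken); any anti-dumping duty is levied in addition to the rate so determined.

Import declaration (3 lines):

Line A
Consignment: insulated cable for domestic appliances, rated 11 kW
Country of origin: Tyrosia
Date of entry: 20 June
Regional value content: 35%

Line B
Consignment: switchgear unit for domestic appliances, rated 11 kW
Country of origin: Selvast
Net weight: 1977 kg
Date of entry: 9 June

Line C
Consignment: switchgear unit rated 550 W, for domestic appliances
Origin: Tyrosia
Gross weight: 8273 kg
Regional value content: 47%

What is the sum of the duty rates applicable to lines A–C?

87%

Line A: insulated cable → 11.02; rated 11 kW → 11.02.01; for domestic appliances → 11.02.01.01. Scheduled 29%. Tyrosia agreement on 11.02: RVC < 40%. → 29%.
Line B: switchgear unit → 11.03; rated 11 kW → 11.03.01; for domestic appliances → 11.03.01.02. Scheduled 26%. No special measure applies. → 26%.
Line C: switchgear unit → 11.03; rated 550 W → 11.03.03; for domestic appliances → 11.03.03.02. Scheduled 32%. Tyrosia agreement on 11.02: 11.03.03.02 not covered. → 32%.
Sum: 29% + 26% + 32% = 87%.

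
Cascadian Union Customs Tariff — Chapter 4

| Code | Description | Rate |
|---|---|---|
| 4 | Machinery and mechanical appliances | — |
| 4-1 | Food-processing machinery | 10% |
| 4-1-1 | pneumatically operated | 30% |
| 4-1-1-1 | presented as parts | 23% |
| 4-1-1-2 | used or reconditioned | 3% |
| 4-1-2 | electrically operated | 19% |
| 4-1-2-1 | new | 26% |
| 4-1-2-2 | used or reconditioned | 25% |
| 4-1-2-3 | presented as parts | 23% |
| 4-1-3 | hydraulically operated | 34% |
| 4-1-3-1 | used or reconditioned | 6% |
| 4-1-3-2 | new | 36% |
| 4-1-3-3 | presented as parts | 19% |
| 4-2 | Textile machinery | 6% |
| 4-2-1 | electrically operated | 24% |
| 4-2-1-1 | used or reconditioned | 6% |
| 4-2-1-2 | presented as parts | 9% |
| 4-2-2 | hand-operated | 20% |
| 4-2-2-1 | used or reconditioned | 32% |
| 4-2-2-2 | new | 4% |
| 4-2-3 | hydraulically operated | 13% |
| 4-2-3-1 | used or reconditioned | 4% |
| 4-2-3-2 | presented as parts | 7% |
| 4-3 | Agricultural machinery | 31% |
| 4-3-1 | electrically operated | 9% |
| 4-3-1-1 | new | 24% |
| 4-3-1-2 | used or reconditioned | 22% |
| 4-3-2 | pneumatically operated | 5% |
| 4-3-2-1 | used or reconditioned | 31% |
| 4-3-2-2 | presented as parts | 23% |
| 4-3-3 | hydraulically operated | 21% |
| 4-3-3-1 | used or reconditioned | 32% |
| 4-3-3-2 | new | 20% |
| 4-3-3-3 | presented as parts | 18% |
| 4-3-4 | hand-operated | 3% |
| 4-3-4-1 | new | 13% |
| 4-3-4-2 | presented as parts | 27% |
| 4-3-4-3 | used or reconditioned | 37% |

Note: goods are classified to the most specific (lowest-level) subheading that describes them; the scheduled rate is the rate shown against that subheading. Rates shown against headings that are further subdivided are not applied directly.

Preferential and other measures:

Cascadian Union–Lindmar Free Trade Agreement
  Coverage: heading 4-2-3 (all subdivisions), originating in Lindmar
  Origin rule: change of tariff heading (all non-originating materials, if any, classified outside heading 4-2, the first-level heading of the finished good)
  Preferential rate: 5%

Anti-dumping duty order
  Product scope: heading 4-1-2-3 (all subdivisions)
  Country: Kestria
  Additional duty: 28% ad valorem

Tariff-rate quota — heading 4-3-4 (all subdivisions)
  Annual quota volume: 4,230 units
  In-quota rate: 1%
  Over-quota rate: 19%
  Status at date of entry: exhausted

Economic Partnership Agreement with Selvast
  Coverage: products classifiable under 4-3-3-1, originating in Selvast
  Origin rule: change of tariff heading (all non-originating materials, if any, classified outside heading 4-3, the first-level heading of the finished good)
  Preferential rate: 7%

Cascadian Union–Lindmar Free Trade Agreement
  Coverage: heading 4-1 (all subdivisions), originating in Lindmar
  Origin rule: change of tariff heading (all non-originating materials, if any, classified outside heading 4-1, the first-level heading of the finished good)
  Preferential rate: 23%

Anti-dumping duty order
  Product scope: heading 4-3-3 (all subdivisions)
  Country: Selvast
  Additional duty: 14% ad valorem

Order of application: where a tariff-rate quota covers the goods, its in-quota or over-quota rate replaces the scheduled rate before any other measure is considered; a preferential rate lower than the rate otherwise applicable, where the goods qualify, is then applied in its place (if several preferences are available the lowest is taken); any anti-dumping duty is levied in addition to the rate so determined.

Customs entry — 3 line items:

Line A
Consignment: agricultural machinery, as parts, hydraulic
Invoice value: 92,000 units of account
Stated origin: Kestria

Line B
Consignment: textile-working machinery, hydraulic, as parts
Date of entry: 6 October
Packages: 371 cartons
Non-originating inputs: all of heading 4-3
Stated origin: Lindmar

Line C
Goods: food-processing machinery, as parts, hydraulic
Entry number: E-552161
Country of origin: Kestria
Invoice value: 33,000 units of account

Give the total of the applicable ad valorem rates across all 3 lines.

Line A: agricultural → 4-3; hydraulic → 4-3-3; as parts → 4-3-3-3. Scheduled 18%. No special measure applies. → 18%.
Line B: textile-working → 4-2; hydraulic → 4-2-3; as parts → 4-2-3-2. Scheduled 7%. Lindmar agreement on 4-2-3: CTH met → 5% available; Lindmar agreement on 4-1: 4-2-3-2 not covered; preferential 5%. → 5%.
Line C: food-processing → 4-1; hydraulic → 4-1-3; as parts → 4-1-3-3. Scheduled 19%. No special measure applies. → 19%.
Sum: 18% + 5% + 19% = 42%.

42%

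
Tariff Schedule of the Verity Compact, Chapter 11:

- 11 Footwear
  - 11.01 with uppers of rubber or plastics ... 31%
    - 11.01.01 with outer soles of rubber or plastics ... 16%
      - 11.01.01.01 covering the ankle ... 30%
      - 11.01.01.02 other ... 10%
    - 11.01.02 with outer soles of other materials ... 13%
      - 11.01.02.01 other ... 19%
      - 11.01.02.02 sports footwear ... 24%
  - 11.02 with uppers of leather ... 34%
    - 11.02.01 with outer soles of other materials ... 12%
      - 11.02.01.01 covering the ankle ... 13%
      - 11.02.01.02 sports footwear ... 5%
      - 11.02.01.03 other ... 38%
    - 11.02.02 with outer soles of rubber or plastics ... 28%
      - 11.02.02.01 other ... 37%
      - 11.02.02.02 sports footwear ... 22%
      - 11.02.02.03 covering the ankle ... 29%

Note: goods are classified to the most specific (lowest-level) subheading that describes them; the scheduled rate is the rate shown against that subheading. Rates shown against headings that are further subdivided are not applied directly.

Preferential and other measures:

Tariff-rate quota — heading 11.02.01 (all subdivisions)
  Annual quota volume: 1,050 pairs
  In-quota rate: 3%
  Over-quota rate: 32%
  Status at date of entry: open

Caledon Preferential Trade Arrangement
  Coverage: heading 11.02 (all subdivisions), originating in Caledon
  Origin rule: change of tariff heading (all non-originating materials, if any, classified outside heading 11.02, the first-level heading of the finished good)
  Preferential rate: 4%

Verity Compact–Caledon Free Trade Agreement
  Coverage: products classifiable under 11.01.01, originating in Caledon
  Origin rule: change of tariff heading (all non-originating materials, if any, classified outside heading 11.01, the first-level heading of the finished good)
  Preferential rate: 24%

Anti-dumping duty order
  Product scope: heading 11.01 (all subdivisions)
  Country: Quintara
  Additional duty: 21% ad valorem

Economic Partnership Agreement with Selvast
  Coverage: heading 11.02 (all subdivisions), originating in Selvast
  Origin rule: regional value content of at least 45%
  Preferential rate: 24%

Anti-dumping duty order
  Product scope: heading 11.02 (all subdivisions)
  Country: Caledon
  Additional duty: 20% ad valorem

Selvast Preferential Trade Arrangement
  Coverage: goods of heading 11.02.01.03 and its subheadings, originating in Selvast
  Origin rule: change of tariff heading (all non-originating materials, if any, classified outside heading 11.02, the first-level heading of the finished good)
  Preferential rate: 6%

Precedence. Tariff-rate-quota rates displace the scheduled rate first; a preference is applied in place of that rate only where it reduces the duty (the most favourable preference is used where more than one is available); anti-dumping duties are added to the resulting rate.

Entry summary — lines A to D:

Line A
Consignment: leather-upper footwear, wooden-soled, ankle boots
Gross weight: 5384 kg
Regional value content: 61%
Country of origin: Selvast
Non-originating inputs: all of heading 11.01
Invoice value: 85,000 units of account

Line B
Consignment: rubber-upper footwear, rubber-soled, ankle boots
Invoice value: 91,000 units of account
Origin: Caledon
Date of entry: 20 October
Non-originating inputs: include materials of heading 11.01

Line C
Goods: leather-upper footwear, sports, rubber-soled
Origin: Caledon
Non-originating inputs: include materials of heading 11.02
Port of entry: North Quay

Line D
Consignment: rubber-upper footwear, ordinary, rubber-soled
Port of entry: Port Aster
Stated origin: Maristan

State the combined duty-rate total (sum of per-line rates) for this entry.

Line A: leather-upper → 11.02; wooden-soled → 11.02.01; ankle boots → 11.02.01.01. Scheduled 13%. quota on 11.02.01 open → in-quota 3%; Selvast agreement on 11.02: RVC ≥ 45% → 24% available; Selvast agreement on 11.02.01.03: 11.02.01.01 not covered; preference 24% not lower than 3% → no reduction. → 3%.
Line B: rubber-upper → 11.01; rubber-soled → 11.01.01; ankle boots → 11.01.01.01. Scheduled 30%. Caledon agreement on 11.02: 11.01.01.01 not covered; Caledon agreement on 11.01.01: CTH not met. → 30%.
Line C: leather-upper → 11.02; rubber-soled → 11.02.02; sports → 11.02.02.02. Scheduled 22%. Caledon agreement on 11.02: CTH not met; Caledon agreement on 11.01.01: 11.02.02.02 not covered; anti-dumping (Caledon, 11.02): +20%; total 22% + 20% = 42%. → 42%.
Line D: rubber-upper → 11.01; rubber-soled → 11.01.01; ordinary → 11.01.01.02. Scheduled 10%. No special measure applies. → 10%.
Sum: 3% + 30% + 42% + 10% = 85%.

85%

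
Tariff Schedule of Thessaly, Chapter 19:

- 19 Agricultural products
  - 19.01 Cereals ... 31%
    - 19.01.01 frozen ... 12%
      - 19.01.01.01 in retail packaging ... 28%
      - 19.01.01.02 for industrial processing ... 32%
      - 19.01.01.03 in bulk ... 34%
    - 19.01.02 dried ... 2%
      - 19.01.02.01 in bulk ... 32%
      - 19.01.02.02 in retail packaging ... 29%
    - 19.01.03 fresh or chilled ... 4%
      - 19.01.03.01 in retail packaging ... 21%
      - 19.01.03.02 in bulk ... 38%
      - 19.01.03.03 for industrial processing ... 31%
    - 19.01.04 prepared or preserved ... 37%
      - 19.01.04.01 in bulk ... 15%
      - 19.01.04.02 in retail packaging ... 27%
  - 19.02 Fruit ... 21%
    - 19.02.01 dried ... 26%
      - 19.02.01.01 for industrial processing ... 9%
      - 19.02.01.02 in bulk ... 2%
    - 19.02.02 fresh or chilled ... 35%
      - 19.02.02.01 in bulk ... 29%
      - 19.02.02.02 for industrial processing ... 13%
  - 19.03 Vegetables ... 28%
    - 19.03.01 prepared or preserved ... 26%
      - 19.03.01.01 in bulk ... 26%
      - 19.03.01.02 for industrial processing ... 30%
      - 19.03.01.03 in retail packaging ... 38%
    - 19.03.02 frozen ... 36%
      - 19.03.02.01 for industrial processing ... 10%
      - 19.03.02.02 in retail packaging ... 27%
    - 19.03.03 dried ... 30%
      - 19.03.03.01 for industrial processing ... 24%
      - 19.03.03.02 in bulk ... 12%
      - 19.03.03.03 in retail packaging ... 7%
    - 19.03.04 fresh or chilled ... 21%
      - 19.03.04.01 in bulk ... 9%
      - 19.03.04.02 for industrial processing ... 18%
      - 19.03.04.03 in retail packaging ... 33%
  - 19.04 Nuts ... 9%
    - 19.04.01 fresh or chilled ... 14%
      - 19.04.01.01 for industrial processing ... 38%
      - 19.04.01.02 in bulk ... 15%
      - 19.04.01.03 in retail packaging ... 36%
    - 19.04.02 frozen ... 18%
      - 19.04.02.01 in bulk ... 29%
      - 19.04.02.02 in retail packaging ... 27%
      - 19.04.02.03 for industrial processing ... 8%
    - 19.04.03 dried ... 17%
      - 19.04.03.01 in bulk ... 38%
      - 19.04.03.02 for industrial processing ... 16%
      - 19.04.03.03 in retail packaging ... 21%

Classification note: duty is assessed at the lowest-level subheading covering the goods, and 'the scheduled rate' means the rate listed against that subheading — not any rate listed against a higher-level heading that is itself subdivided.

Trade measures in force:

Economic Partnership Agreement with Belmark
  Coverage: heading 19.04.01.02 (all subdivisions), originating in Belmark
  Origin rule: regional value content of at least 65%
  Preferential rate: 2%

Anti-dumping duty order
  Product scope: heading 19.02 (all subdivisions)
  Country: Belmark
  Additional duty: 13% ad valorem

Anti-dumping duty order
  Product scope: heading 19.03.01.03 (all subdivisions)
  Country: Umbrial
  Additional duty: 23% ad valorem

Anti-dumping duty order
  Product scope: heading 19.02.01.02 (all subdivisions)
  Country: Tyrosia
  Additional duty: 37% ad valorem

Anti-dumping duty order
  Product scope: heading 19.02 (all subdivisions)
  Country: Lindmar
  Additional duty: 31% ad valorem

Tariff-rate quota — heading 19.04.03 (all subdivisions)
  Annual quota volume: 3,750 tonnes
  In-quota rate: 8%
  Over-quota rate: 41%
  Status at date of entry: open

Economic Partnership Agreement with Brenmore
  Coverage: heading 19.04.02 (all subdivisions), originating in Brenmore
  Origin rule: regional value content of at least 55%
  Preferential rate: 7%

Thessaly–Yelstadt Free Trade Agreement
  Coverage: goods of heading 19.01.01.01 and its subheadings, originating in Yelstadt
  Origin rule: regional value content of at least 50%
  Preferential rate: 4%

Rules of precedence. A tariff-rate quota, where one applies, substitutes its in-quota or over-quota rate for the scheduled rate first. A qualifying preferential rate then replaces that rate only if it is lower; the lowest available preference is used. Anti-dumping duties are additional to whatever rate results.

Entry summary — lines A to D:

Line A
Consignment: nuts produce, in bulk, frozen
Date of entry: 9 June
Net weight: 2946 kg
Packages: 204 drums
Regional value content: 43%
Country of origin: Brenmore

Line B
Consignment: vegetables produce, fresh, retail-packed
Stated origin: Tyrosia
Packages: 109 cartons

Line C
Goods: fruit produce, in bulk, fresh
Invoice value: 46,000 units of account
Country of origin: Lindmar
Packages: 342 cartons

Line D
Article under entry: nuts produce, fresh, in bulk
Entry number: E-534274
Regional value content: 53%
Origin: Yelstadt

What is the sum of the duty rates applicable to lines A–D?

137%

Line A: nuts → 19.04; frozen → 19.04.02; in bulk → 19.04.02.01. Scheduled 29%. Brenmore agreement on 19.04.02: RVC < 55%. → 29%.
Line B: vegetables → 19.03; fresh → 19.03.04; retail-packed → 19.03.04.03. Scheduled 33%. No special measure applies. → 33%.
Line C: fruit → 19.02; fresh → 19.02.02; in bulk → 19.02.02.01. Scheduled 29%. anti-dumping (Lindmar, 19.02): +31%; total 29% + 31% = 60%. → 60%.
Line D: nuts → 19.04; fresh → 19.04.01; in bulk → 19.04.01.02. Scheduled 15%. Yelstadt agreement on 19.01.01.01: 19.04.01.02 not covered. → 15%.
Sum: 29% + 33% + 60% + 15% = 137%.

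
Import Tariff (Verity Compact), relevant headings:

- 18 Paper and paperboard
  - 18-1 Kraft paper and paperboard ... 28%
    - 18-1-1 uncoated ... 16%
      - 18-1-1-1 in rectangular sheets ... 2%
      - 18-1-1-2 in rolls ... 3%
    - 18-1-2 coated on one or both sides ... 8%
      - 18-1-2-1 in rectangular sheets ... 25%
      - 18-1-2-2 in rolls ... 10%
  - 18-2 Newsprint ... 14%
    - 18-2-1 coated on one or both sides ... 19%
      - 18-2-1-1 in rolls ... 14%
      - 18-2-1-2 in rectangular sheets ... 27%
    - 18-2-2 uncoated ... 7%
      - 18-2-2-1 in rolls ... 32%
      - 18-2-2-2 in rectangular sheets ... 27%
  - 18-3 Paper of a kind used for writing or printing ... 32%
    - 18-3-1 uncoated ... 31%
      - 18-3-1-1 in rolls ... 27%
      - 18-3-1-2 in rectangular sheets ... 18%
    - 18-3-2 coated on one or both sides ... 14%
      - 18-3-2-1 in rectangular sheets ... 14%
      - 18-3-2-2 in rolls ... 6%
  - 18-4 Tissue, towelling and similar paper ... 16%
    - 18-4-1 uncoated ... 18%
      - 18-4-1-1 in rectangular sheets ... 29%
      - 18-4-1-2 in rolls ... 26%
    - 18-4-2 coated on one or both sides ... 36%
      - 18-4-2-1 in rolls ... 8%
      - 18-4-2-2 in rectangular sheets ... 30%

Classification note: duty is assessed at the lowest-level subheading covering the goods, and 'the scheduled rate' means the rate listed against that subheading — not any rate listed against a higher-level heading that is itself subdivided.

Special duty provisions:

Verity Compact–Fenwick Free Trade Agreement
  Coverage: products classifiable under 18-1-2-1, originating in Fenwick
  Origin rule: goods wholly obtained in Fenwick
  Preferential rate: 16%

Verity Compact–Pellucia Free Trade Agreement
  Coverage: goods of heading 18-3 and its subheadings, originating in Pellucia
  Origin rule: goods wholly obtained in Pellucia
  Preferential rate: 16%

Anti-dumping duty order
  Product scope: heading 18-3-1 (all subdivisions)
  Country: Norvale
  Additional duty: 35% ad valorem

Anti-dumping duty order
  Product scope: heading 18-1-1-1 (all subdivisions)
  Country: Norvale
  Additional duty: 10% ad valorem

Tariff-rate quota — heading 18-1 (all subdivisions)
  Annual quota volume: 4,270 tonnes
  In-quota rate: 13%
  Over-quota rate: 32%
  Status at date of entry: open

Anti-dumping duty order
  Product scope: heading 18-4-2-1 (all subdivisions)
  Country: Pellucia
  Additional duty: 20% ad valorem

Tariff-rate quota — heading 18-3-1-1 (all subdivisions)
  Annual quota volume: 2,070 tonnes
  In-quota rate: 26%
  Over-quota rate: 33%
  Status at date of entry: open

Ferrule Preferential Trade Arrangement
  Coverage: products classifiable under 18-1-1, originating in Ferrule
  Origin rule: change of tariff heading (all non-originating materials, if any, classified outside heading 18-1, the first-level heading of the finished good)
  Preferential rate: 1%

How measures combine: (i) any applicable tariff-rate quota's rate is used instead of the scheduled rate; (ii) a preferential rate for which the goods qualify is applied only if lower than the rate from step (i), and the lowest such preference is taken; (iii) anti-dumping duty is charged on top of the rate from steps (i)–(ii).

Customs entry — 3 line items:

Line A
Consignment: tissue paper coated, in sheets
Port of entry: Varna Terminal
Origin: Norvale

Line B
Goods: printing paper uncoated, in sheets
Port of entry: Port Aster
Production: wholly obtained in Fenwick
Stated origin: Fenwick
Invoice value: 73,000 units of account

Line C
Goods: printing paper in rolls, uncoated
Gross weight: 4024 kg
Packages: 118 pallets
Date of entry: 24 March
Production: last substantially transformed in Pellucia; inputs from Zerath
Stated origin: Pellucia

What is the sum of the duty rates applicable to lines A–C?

Line A: tissue paper → 18-4; coated → 18-4-2; in sheets → 18-4-2-2. Scheduled 30%. No special measure applies. → 30%.
Line B: printing paper → 18-3; uncoated → 18-3-1; in sheets → 18-3-1-2. Scheduled 18%. Fenwick agreement on 18-1-2-1: 18-3-1-2 not covered. → 18%.
Line C: printing paper → 18-3; uncoated → 18-3-1; in rolls → 18-3-1-1. Scheduled 27%. quota on 18-3-1-1 open → in-quota 26%; Pellucia agreement on 18-3: not wholly obtained. → 26%.
Sum: 30% + 18% + 26% = 74%.

74%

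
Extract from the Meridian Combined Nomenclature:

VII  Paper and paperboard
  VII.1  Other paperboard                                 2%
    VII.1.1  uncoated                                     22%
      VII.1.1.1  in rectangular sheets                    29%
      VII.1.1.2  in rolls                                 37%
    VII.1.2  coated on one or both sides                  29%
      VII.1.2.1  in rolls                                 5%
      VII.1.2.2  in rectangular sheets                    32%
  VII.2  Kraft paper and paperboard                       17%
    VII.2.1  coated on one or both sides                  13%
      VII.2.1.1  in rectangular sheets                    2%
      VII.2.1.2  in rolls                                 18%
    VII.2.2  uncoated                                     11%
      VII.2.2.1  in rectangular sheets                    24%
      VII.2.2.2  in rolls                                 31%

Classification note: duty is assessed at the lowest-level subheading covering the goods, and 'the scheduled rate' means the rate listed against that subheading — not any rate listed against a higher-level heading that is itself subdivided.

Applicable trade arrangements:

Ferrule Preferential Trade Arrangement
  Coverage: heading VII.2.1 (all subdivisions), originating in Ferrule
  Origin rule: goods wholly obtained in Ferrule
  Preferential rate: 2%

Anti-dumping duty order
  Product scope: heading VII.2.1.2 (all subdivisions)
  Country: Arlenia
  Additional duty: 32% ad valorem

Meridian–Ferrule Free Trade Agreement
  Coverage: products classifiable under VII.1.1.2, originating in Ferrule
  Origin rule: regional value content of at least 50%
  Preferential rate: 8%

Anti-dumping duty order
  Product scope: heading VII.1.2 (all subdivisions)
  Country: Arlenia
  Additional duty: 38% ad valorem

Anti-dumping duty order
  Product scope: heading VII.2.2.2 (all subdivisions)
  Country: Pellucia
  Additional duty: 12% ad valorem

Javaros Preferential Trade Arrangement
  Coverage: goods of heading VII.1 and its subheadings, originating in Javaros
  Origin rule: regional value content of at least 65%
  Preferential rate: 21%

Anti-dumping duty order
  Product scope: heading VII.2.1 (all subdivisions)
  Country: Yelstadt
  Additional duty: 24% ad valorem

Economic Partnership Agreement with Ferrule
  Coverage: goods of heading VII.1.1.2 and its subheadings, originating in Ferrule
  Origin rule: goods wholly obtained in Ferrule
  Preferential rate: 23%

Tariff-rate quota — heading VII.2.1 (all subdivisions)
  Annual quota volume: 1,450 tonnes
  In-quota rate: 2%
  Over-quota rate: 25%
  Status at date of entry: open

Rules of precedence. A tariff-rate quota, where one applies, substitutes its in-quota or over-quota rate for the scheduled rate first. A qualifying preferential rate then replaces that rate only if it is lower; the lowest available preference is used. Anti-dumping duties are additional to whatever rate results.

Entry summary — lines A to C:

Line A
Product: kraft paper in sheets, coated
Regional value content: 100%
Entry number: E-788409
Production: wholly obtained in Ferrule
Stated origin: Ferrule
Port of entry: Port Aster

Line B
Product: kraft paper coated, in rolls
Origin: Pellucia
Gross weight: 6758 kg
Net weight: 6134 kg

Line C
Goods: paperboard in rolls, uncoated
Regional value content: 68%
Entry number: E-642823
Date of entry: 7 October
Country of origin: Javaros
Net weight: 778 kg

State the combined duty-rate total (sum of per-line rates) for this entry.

25%

Line A: kraft paper → VII.2; coated → VII.2.1; in sheets → VII.2.1.1. Scheduled 2%. quota on VII.2.1 open → in-quota 2%; Ferrule agreement on VII.2.1: wholly obtained → 2% available; Ferrule agreement on VII.1.1.2: VII.2.1.1 not covered; Ferrule agreement on VII.1.1.2: VII.2.1.1 not covered; preference 2% not lower than 2% → no reduction. → 2%.
Line B: kraft paper → VII.2; coated → VII.2.1; in rolls → VII.2.1.2. Scheduled 18%. quota on VII.2.1 open → in-quota 2%. → 2%.
Line C: paperboard → VII.1; uncoated → VII.1.1; in rolls → VII.1.1.2. Scheduled 37%. Javaros agreement on VII.1: RVC ≥ 65% → 21% available; preferential 21%. → 21%.
Sum: 2% + 2% + 21% = 25%.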